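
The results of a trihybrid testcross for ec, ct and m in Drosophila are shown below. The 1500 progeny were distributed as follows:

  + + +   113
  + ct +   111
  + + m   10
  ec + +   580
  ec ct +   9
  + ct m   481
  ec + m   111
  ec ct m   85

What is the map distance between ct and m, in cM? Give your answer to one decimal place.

The two most frequent reciprocal classes, ec + + and + ct m, are the parental types, so the F1 was ec + + / + ct m.
The two rarest classes, ec ct + and + + m, are the double crossovers. Comparing them with the parentals, only the ct allele has switched, so ct is the middle locus and the order is m – ct – ec.
Crossovers in the m–ct interval produce the single-crossover classes ec + m and + ct + (111 + 111 = 222) plus the double crossovers (19).
RF(m–ct) = (222 + 19) / 1500 = 241/1500 = 0.1607 → 16.1 cM.

16.1 cM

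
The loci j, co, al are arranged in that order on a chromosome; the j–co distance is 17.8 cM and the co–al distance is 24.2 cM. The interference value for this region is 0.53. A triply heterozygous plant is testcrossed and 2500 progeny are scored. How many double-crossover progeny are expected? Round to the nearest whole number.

Map distances give recombination frequencies of 0.178 and 0.242 for the two intervals.
With interference 0.53 (so coincidence = 0.47), expected double-crossover frequency = 0.178 × 0.242 × 0.47 = 0.02025.
Expected number = 0.02025 × 2500 = 50.61 ≈ 51.

51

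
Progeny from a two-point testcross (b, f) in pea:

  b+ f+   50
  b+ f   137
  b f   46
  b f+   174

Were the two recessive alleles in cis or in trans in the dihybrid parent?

trans

The two most frequent classes are b+ f (137) and b f+ (174); these are the parental (non-recombinant) types.
So the F1 carried b+ f on one chromosome and b f+ on the other — the recessive alleles are on opposite chromosomes (trans / repulsion).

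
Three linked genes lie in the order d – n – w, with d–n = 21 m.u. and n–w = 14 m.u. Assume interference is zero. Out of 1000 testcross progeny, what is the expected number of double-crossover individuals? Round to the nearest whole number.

Map distances give recombination frequencies of 0.210 and 0.140 for the two intervals.
With no interference, expected double-crossover frequency = 0.210 × 0.140 = 0.02940.
Expected number = 0.02940 × 1000 = 29.40 ≈ 29.

29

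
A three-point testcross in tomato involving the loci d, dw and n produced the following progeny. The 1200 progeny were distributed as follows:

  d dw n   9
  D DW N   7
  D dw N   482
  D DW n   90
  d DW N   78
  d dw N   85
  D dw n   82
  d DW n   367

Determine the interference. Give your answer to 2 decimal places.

The two most frequent reciprocal classes, d DW n and D dw N, are the parental types, so the F1 was d DW n / D dw N.
The two rarest classes, d dw n and D DW N, are the double crossovers. Comparing them with the parentals, only the dw allele has switched, so dw is the middle locus and the order is n – dw – d.
n–dw: (160 + 16)/1200 = 0.1467; dw–d: (175 + 16)/1200 = 0.1592.
Expected DCO frequency = 0.1467 × 0.1592 ≈ 0.02335; observed = 16/1200 ≈ 0.01333.
Coefficient of coincidence = 0.01333/0.02335 ≈ 0.57; interference = 1 − 0.57 = 0.43.

0.43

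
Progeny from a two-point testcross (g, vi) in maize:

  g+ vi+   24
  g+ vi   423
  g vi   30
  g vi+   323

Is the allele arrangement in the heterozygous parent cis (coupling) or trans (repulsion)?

trans

The two most frequent classes are g+ vi (423) and g vi+ (323); these are the parental (non-recombinant) types.
So the F1 carried g+ vi on one chromosome and g vi+ on the other — the recessive alleles are on opposite chromosomes (trans / repulsion).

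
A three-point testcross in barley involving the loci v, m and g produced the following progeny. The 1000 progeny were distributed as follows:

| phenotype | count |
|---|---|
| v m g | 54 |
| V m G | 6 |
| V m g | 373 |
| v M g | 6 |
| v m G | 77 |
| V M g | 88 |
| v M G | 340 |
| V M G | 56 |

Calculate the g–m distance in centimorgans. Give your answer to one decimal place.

The two most frequent reciprocal classes, v M G and V m g, are the parental types, so the F1 was v M G / V m g.
The two rarest classes, v M g and V m G, are the double crossovers. Comparing them with the parentals, only the g allele has switched, so g is the middle locus and the order is v – g – m.
Crossovers in the g–m interval produce the single-crossover classes v m G and V M g (77 + 88 = 165) plus the double crossovers (12).
RF(g–m) = (165 + 12) / 1000 = 177/1000 = 0.1770 → 17.7 centimorgans.

17.7 centimorgans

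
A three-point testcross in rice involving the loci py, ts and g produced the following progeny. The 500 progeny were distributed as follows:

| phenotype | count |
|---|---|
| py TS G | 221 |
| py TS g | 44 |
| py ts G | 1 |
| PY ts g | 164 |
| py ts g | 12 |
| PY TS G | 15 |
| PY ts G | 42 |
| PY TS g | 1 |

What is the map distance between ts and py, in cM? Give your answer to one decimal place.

The two most frequent reciprocal classes, PY ts g and py TS G, are the parental types, so the F1 was PY ts g / py TS G.
The two rarest classes, PY TS g and py ts G, are the double crossovers. Comparing them with the parentals, only the ts allele has switched, so ts is the middle locus and the order is g – ts – py.
Crossovers in the ts–py interval produce the single-crossover classes py ts g and PY TS G (12 + 15 = 27) plus the double crossovers (2).
RF(ts–py) = (27 + 2) / 500 = 29/500 = 0.0580 → 5.8 cM.

5.8 cM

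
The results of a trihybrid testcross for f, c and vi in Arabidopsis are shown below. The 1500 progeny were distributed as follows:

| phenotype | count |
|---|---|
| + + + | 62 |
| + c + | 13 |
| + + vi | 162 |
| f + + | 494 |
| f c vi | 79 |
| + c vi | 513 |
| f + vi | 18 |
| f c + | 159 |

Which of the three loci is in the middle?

The two most frequent reciprocal classes, f + + and + c vi, are the parental types, so the F1 was f + + / + c vi.
The two rarest classes, f + vi and + c +, are the double crossovers. Comparing them with the parentals, only the vi allele has switched, so vi is the middle locus and the order is f – vi – c.

vi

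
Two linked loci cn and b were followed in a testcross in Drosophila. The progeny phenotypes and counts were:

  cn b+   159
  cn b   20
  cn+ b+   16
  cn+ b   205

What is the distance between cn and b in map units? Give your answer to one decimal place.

The two most frequent classes, cn+ b (205) and cn b+ (159), are the parental types, so the F1 was cn+ b / cn b+.
The recombinant classes are cn+ b+ and cn b: 16 + 20 = 36.
Recombination frequency = 36/400 = 0.0900 ≈ 9.0%, i.e. 9.0 map units.

9.0 map units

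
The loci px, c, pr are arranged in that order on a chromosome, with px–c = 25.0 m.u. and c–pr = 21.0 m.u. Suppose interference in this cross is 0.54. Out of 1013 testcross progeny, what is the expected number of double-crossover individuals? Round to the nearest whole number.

24

Map distances give recombination frequencies of 0.250 and 0.210 for the two intervals.
With interference 0.54 (so coincidence = 0.46), expected double-crossover frequency = 0.250 × 0.210 × 0.46 = 0.02415.
Expected number = 0.02415 × 1013 = 24.46 ≈ 24.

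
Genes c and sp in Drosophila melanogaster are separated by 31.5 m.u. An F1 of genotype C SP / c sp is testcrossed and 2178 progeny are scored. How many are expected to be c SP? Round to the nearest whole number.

343

A map distance of 31.5 m.u. corresponds to a recombination frequency of 0.315.
The F1 is C SP / c sp, so c SP is a recombinant gamete class with expected frequency r/2 = 0.315/2 = 0.1575.
Expected number = 0.1575 × 2178 = 343.04 ≈ 343.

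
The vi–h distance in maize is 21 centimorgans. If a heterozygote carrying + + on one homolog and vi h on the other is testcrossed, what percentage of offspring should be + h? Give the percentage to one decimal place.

A map distance of 21 centimorgans corresponds to a recombination frequency of 0.210.
The F1 is + + / vi h, so + h is a recombinant gamete class with expected frequency r/2 = 0.210/2 = 0.1050.
That is 0.1050 = 10.5% of the progeny.

10.5%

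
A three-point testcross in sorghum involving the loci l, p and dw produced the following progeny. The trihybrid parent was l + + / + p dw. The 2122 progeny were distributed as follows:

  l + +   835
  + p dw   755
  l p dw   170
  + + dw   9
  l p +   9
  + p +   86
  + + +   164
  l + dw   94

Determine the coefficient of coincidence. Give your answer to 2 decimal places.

0.55

The two rarest classes, l p + and + + dw, are the double crossovers. Comparing them with the parentals, only the p allele has switched, so p is the middle locus and the order is l – p – dw.
l–p: (334 + 18)/2122 = 0.1659; p–dw: (180 + 18)/2122 = 0.0933.
Expected DCO frequency = 0.1659 × 0.0933 ≈ 0.01548; observed = 18/2122 ≈ 0.00848.
Coefficient of coincidence = 0.00848/0.01548 ≈ 0.55.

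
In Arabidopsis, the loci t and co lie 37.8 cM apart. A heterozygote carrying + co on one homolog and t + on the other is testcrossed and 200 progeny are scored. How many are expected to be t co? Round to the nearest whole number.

38

A map distance of 37.8 cM corresponds to a recombination frequency of 0.378.
The F1 is + co / t +, so t co is a recombinant gamete class with expected frequency r/2 = 0.378/2 = 0.1890.
Expected number = 0.1890 × 200 = 37.80 ≈ 38.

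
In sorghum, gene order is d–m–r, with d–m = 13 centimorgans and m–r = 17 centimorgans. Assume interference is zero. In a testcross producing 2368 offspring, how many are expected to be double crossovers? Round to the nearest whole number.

Map distances give recombination frequencies of 0.130 and 0.170 for the two intervals.
With no interference, expected double-crossover frequency = 0.130 × 0.170 = 0.02210.
Expected number = 0.02210 × 2368 = 52.33 ≈ 52.

52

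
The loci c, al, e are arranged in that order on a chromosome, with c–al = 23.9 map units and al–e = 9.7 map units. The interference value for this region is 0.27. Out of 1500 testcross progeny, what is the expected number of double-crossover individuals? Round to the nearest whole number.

Map distances give recombination frequencies of 0.239 and 0.097 for the two intervals.
With interference 0.27 (so coincidence = 0.73), expected double-crossover frequency = 0.239 × 0.097 × 0.73 = 0.01692.
Expected number = 0.01692 × 1500 = 25.39 ≈ 25.

25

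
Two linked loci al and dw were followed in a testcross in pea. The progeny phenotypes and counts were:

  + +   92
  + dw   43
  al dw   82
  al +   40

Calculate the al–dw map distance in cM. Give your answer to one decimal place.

The two most frequent classes, + + (92) and al dw (82), are the parental types, so the F1 was + + / al dw.
The recombinant classes are + dw and al +: 43 + 40 = 83.
Recombination frequency = 83/257 = 0.3230 ≈ 32.3%, i.e. 32.3 cM.

32.3 cM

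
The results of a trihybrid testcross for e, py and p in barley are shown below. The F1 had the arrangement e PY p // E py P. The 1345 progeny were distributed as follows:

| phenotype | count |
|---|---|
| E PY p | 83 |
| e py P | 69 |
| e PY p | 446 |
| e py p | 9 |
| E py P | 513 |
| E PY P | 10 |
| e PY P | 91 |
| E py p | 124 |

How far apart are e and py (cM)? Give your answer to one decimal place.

12.7 cM

The two rarest classes, e py p and E PY P, are the double crossovers. Comparing them with the parentals, only the py allele has switched, so py is the middle locus and the order is e – py – p.
Crossovers in the e–py interval produce the single-crossover classes E PY p and e py P (83 + 69 = 152) plus the double crossovers (19).
RF(e–py) = (152 + 19) / 1345 = 171/1345 = 0.1271 → 12.7 cM.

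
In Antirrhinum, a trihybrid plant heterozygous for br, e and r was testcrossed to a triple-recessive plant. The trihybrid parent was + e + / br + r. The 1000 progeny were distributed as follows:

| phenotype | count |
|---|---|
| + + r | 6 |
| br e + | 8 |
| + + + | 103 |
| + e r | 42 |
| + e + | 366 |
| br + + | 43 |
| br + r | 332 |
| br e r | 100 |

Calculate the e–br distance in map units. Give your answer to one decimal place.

21.7 map units

The two rarest classes, br e + and + + r, are the double crossovers. Comparing them with the parentals, only the br allele has switched, so br is the middle locus and the order is e – br – r.
Crossovers in the e–br interval produce the single-crossover classes + + + and br e r (103 + 100 = 203) plus the double crossovers (14).
RF(e–br) = (203 + 14) / 1000 = 217/1000 = 0.2170 → 21.7 map units.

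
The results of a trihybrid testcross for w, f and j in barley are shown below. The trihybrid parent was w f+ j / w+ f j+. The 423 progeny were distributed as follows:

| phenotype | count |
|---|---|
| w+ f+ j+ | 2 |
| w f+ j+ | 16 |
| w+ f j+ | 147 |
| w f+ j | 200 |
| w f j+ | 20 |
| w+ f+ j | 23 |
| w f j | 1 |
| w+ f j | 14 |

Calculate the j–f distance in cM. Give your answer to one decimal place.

The two rarest classes, w f j and w+ f+ j+, are the double crossovers. Comparing them with the parentals, only the f allele has switched, so f is the middle locus and the order is j – f – w.
Crossovers in the j–f interval produce the single-crossover classes w f+ j+ and w+ f j (16 + 14 = 30) plus the double crossovers (3).
RF(j–f) = (30 + 3) / 423 = 33/423 = 0.0780 → 7.8 cM.

7.8 cM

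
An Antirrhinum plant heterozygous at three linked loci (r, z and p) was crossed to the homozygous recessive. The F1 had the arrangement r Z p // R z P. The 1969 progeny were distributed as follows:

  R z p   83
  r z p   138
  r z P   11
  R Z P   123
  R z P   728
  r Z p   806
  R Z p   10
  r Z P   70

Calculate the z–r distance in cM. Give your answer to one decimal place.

The two rarest classes, R Z p and r z P, are the double crossovers. Comparing them with the parentals, only the r allele has switched, so r is the middle locus and the order is p – r – z.
Crossovers in the r–z interval produce the single-crossover classes r z p and R Z P (138 + 123 = 261) plus the double crossovers (21).
RF(r–z) = (261 + 21) / 1969 = 282/1969 = 0.1432 → 14.3 cM.

14.3 cM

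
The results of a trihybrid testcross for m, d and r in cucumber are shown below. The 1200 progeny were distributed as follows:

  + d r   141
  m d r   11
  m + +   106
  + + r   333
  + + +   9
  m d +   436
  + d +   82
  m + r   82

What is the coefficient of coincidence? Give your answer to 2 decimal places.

The two most frequent reciprocal classes, m d + and + + r, are the parental types, so the F1 was m d + / + + r.
The two rarest classes, m d r and + + +, are the double crossovers. Comparing them with the parentals, only the r allele has switched, so r is the middle locus and the order is d – r – m.
d–r: (247 + 20)/1200 = 0.2225; r–m: (164 + 20)/1200 = 0.1533.
Expected DCO frequency = 0.2225 × 0.1533 ≈ 0.03411; observed = 20/1200 ≈ 0.01667.
Coefficient of coincidence = 0.01667/0.03411 ≈ 0.49.

0.49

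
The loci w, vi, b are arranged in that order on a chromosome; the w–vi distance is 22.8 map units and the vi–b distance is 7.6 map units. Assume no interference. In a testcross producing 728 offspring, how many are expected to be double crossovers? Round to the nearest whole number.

Map distances give recombination frequencies of 0.228 and 0.076 for the two intervals.
With no interference, expected double-crossover frequency = 0.228 × 0.076 = 0.01733.
Expected number = 0.01733 × 728 = 12.61 ≈ 13.

13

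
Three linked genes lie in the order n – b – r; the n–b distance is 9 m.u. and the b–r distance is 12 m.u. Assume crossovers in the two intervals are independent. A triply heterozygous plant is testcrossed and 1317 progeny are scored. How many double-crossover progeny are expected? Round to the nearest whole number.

14

Map distances give recombination frequencies of 0.090 and 0.120 for the two intervals.
With no interference, expected double-crossover frequency = 0.090 × 0.120 = 0.01080.
Expected number = 0.01080 × 1317 = 14.22 ≈ 14.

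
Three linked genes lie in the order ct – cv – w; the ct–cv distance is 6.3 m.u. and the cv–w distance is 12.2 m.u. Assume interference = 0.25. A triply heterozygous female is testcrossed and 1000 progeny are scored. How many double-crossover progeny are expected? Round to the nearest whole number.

Map distances give recombination frequencies of 0.063 and 0.122 for the two intervals.
With interference 0.25 (so coincidence = 0.75), expected double-crossover frequency = 0.063 × 0.122 × 0.75 = 0.00576.
Expected number = 0.00576 × 1000 = 5.76 ≈ 6.

6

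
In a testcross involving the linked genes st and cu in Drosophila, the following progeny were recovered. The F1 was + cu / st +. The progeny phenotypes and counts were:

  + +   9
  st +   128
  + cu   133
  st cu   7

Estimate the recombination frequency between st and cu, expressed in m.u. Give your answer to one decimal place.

The recombinant classes are + + and st cu: 9 + 7 = 16.
Recombination frequency = 16/277 = 0.0578 ≈ 5.8%, i.e. 5.8 m.u.

5.8 m.u.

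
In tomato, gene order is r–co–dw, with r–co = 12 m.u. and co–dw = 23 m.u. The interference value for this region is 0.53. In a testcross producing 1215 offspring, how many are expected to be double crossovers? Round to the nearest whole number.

16

Map distances give recombination frequencies of 0.120 and 0.230 for the two intervals.
With interference 0.53 (so coincidence = 0.47), expected double-crossover frequency = 0.120 × 0.230 × 0.47 = 0.01297.
Expected number = 0.01297 × 1215 = 15.76 ≈ 16.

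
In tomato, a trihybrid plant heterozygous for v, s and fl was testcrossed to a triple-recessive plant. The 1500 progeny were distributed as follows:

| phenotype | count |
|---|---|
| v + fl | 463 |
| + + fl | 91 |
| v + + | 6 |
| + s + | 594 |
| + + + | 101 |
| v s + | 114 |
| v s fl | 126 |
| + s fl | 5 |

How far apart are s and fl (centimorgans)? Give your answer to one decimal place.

The two most frequent reciprocal classes, v + fl and + s +, are the parental types, so the F1 was v + fl / + s +.
The two rarest classes, v + + and + s fl, are the double crossovers. Comparing them with the parentals, only the fl allele has switched, so fl is the middle locus and the order is v – fl – s.
Crossovers in the fl–s interval produce the single-crossover classes v s fl and + + + (126 + 101 = 227) plus the double crossovers (11).
RF(fl–s) = (227 + 11) / 1500 = 238/1500 = 0.1587 → 15.9 centimorgans.

15.9 centimorgans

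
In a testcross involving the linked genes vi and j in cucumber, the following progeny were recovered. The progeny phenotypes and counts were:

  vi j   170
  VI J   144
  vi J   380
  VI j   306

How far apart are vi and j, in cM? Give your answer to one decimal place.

The two most frequent classes, VI j (306) and vi J (380), are the parental types, so the F1 was VI j / vi J.
The recombinant classes are VI J and vi j: 144 + 170 = 314.
Recombination frequency = 314/1000 = 0.3140 ≈ 31.4%, i.e. 31.4 cM.

31.4 cM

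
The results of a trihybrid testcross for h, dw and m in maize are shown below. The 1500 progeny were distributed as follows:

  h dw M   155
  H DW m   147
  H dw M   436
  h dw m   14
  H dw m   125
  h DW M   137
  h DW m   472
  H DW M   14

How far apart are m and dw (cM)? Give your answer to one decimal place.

The two most frequent reciprocal classes, H dw M and h DW m, are the parental types, so the F1 was H dw M / h DW m.
The two rarest classes, H DW M and h dw m, are the double crossovers. Comparing them with the parentals, only the dw allele has switched, so dw is the middle locus and the order is h – dw – m.
Crossovers in the dw–m interval produce the single-crossover classes H dw m and h DW M (125 + 137 = 262) plus the double crossovers (28).
RF(dw–m) = (262 + 28) / 1500 = 290/1500 = 0.1933 → 19.3 cM.

19.3 cM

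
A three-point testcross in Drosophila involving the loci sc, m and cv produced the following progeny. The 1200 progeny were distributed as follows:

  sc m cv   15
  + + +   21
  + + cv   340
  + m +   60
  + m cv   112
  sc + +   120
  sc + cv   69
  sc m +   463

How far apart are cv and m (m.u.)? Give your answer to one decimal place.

The two most frequent reciprocal classes, sc m + and + + cv, are the parental types, so the F1 was sc m + / + + cv.
The two rarest classes, sc m cv and + + +, are the double crossovers. Comparing them with the parentals, only the cv allele has switched, so cv is the middle locus and the order is sc – cv – m.
Crossovers in the cv–m interval produce the single-crossover classes sc + + and + m cv (120 + 112 = 232) plus the double crossovers (36).
RF(cv–m) = (232 + 36) / 1200 = 268/1200 = 0.2233 → 22.3 m.u.

22.3 m.u.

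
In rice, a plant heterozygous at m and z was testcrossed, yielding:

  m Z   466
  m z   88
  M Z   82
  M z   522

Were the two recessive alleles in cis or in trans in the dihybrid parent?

The two most frequent classes are M z (522) and m Z (466); these are the parental (non-recombinant) types.
So the F1 carried M z on one chromosome and m Z on the other — the recessive alleles are on opposite chromosomes (trans / repulsion).

trans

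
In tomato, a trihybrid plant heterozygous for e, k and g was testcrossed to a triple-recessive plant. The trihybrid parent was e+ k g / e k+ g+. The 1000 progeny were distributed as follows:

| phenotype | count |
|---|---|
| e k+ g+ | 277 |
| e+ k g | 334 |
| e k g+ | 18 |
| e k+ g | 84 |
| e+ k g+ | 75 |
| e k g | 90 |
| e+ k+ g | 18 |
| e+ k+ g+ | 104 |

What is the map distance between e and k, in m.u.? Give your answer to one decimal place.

23.0 m.u.

The two rarest classes, e+ k+ g and e k g+, are the double crossovers. Comparing them with the parentals, only the k allele has switched, so k is the middle locus and the order is e – k – g.
Crossovers in the e–k interval produce the single-crossover classes e k g and e+ k+ g+ (90 + 104 = 194) plus the double crossovers (36).
RF(e–k) = (194 + 36) / 1000 = 230/1000 = 0.2300 → 23.0 m.u.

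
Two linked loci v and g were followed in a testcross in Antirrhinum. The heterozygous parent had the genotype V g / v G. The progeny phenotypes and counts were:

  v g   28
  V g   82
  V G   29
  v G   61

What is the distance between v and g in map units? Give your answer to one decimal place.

28.5 map units

The recombinant classes are V G and v g: 29 + 28 = 57.
Recombination frequency = 57/200 = 0.2850 ≈ 28.5%, i.e. 28.5 map units.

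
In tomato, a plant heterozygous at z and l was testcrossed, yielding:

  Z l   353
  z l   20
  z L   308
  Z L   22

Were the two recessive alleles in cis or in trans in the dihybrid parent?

The two most frequent classes are Z l (353) and z L (308); these are the parental (non-recombinant) types.
So the F1 carried Z l on one chromosome and z L on the other — the recessive alleles are on opposite chromosomes (trans / repulsion).

trans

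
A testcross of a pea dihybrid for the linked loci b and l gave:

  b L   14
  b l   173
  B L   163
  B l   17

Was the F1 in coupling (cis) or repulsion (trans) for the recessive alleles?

The two most frequent classes are B L (163) and b l (173); these are the parental (non-recombinant) types.
So the F1 carried B L on one chromosome and b l on the other — the recessive alleles are on the same chromosome (cis / coupling).

cis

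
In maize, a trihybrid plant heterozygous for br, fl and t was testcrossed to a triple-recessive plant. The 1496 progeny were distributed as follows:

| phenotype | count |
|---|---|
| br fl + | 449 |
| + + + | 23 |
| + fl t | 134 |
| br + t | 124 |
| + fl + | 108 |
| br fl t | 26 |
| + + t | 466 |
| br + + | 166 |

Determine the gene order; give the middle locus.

t

The two most frequent reciprocal classes, br fl + and + + t, are the parental types, so the F1 was br fl + / + + t.
The two rarest classes, br fl t and + + +, are the double crossovers. Comparing them with the parentals, only the t allele has switched, so t is the middle locus and the order is fl – t – br.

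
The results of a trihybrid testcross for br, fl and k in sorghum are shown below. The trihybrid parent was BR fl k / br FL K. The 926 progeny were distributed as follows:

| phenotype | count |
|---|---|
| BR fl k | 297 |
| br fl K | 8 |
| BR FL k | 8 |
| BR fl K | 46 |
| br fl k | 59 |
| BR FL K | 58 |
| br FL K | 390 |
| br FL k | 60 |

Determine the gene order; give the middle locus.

The two rarest classes, BR FL k and br fl K, are the double crossovers. Comparing them with the parentals, only the fl allele has switched, so fl is the middle locus and the order is k – fl – br.

fl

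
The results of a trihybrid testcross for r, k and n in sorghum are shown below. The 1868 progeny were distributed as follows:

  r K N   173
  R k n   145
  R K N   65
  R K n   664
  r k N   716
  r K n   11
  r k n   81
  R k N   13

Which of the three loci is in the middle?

The two most frequent reciprocal classes, R K n and r k N, are the parental types, so the F1 was R K n / r k N.
The two rarest classes, r K n and R k N, are the double crossovers. Comparing them with the parentals, only the r allele has switched, so r is the middle locus and the order is k – r – n.

r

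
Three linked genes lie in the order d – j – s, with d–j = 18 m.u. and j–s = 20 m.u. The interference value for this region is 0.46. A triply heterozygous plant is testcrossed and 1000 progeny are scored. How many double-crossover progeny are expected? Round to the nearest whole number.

19

Map distances give recombination frequencies of 0.180 and 0.200 for the two intervals.
With interference 0.46 (so coincidence = 0.54), expected double-crossover frequency = 0.180 × 0.200 × 0.54 = 0.01944.
Expected number = 0.01944 × 1000 = 19.44 ≈ 19.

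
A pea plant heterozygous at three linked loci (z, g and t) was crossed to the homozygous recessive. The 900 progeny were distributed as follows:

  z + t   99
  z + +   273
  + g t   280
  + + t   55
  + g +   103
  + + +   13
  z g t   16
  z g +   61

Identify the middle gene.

z

The two most frequent reciprocal classes, z + + and + g t, are the parental types, so the F1 was z + + / + g t.
The two rarest classes, + + + and z g t, are the double crossovers. Comparing them with the parentals, only the z allele has switched, so z is the middle locus and the order is t – z – g.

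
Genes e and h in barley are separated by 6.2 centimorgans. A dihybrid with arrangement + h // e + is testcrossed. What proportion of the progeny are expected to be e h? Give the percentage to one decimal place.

3.1%

A map distance of 6.2 centimorgans corresponds to a recombination frequency of 0.062.
The F1 is + h / e +, so e h is a recombinant gamete class with expected frequency r/2 = 0.062/2 = 0.0310.
That is 0.0310 = 3.1% of the progeny.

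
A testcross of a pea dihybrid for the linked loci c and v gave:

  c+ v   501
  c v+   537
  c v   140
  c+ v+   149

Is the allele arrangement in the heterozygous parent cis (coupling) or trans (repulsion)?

The two most frequent classes are c+ v (501) and c v+ (537); these are the parental (non-recombinant) types.
So the F1 carried c+ v on one chromosome and c v+ on the other — the recessive alleles are on opposite chromosomes (trans / repulsion).

trans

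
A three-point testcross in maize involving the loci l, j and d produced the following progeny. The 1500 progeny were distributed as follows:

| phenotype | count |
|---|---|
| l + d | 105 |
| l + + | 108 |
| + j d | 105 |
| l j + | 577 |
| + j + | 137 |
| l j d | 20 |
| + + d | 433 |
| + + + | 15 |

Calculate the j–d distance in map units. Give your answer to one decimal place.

16.5 map units

The two most frequent reciprocal classes, + + d and l j +, are the parental types, so the F1 was + + d / l j +.
The two rarest classes, + + + and l j d, are the double crossovers. Comparing them with the parentals, only the d allele has switched, so d is the middle locus and the order is j – d – l.
Crossovers in the j–d interval produce the single-crossover classes + j d and l + + (105 + 108 = 213) plus the double crossovers (35).
RF(j–d) = (213 + 35) / 1500 = 248/1500 = 0.1653 → 16.5 map units.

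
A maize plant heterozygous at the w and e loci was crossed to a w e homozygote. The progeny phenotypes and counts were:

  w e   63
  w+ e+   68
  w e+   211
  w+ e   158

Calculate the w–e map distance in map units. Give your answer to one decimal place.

The two most frequent classes, w+ e (158) and w e+ (211), are the parental types, so the F1 was w+ e / w e+.
The recombinant classes are w+ e+ and w e: 68 + 63 = 131.
Recombination frequency = 131/500 = 0.2620 ≈ 26.2%, i.e. 26.2 map units.

26.2 map units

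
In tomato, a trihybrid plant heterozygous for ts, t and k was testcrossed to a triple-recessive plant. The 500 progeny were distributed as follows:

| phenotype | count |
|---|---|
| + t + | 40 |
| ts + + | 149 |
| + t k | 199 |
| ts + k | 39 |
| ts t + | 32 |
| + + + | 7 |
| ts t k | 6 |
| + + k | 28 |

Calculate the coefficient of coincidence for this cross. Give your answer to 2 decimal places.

The two most frequent reciprocal classes, ts + + and + t k, are the parental types, so the F1 was ts + + / + t k.
The two rarest classes, + + + and ts t k, are the double crossovers. Comparing them with the parentals, only the ts allele has switched, so ts is the middle locus and the order is t – ts – k.
t–ts: (60 + 13)/500 = 0.1460; ts–k: (79 + 13)/500 = 0.1840.
Expected DCO frequency = 0.1460 × 0.1840 ≈ 0.02686; observed = 13/500 ≈ 0.02600.
Coefficient of coincidence = 0.02600/0.02686 ≈ 0.97.

0.97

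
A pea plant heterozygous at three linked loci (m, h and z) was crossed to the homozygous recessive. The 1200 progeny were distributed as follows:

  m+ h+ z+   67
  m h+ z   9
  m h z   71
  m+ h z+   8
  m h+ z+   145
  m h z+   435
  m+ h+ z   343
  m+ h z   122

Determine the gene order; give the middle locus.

The two most frequent reciprocal classes, m h z+ and m+ h+ z, are the parental types, so the F1 was m h z+ / m+ h+ z.
The two rarest classes, m+ h z+ and m h+ z, are the double crossovers. Comparing them with the parentals, only the m allele has switched, so m is the middle locus and the order is z – m – h.

m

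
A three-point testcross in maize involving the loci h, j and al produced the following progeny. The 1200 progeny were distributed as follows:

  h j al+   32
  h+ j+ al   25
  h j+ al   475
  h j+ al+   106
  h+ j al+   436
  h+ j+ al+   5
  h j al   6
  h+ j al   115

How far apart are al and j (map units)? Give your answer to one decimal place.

19.3 map units

The two most frequent reciprocal classes, h j+ al and h+ j al+, are the parental types, so the F1 was h j+ al / h+ j al+.
The two rarest classes, h j al and h+ j+ al+, are the double crossovers. Comparing them with the parentals, only the j allele has switched, so j is the middle locus and the order is h – j – al.
Crossovers in the j–al interval produce the single-crossover classes h j+ al+ and h+ j al (106 + 115 = 221) plus the double crossovers (11).
RF(j–al) = (221 + 11) / 1200 = 232/1200 = 0.1933 → 19.3 map units.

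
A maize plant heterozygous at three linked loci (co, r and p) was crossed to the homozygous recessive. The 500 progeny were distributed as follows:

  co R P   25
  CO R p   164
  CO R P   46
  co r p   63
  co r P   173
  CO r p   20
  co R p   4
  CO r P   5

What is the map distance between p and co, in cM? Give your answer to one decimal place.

23.6 cM

The two most frequent reciprocal classes, co r P and CO R p, are the parental types, so the F1 was co r P / CO R p.
The two rarest classes, CO r P and co R p, are the double crossovers. Comparing them with the parentals, only the co allele has switched, so co is the middle locus and the order is r – co – p.
Crossovers in the co–p interval produce the single-crossover classes co r p and CO R P (63 + 46 = 109) plus the double crossovers (9).
RF(co–p) = (109 + 9) / 500 = 118/500 = 0.2360 → 23.6 cM.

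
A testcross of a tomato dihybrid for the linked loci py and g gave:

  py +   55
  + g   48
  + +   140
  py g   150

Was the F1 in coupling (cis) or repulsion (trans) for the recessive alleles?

The two most frequent classes are + + (140) and py g (150); these are the parental (non-recombinant) types.
So the F1 carried + + on one chromosome and py g on the other — the recessive alleles are on the same chromosome (cis / coupling).

cis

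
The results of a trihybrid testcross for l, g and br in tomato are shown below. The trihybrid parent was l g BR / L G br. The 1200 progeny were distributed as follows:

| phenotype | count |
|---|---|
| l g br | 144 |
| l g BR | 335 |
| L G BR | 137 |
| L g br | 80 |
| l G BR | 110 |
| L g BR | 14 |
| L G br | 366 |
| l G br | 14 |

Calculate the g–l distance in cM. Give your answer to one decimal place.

The two rarest classes, L g BR and l G br, are the double crossovers. Comparing them with the parentals, only the l allele has switched, so l is the middle locus and the order is g – l – br.
Crossovers in the g–l interval produce the single-crossover classes l G BR and L g br (110 + 80 = 190) plus the double crossovers (28).
RF(g–l) = (190 + 28) / 1200 = 218/1200 = 0.1817 → 18.2 cM.

18.2 cM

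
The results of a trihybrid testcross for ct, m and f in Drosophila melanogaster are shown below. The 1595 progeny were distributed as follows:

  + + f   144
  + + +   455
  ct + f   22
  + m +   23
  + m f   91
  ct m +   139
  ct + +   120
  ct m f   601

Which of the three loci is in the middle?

m

The two most frequent reciprocal classes, ct m f and + + +, are the parental types, so the F1 was ct m f / + + +.
The two rarest classes, ct + f and + m +, are the double crossovers. Comparing them with the parentals, only the m allele has switched, so m is the middle locus and the order is ct – m – f.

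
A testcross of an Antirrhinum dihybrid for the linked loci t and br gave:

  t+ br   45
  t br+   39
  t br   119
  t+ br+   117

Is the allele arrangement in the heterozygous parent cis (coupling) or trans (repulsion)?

The two most frequent classes are t+ br+ (117) and t br (119); these are the parental (non-recombinant) types.
So the F1 carried t+ br+ on one chromosome and t br on the other — the recessive alleles are on the same chromosome (cis / coupling).

cis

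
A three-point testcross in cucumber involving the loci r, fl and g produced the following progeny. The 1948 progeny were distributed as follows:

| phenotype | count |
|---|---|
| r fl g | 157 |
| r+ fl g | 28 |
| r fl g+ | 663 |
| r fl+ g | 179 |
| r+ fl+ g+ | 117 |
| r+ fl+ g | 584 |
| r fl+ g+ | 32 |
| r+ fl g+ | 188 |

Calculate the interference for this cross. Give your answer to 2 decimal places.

0.18

The two most frequent reciprocal classes, r fl g+ and r+ fl+ g, are the parental types, so the F1 was r fl g+ / r+ fl+ g.
The two rarest classes, r fl+ g+ and r+ fl g, are the double crossovers. Comparing them with the parentals, only the fl allele has switched, so fl is the middle locus and the order is r – fl – g.
r–fl: (367 + 60)/1948 = 0.2192; fl–g: (274 + 60)/1948 = 0.1715.
Expected DCO frequency = 0.2192 × 0.1715 ≈ 0.03759; observed = 60/1948 ≈ 0.03080.
Coefficient of coincidence = 0.03080/0.03759 ≈ 0.82; interference = 1 − 0.82 = 0.18.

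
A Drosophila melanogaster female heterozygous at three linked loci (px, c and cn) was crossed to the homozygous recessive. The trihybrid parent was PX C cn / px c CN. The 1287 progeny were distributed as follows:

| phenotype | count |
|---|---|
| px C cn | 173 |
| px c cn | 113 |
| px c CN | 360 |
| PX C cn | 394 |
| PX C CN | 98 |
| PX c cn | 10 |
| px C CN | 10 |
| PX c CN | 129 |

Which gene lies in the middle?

c

The two rarest classes, PX c cn and px C CN, are the double crossovers. Comparing them with the parentals, only the c allele has switched, so c is the middle locus and the order is cn – c – px.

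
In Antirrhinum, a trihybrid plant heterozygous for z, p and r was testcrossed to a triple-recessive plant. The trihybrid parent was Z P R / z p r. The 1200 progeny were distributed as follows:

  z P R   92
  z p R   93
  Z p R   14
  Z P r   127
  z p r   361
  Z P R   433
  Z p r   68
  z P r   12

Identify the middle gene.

The two rarest classes, Z p R and z P r, are the double crossovers. Comparing them with the parentals, only the p allele has switched, so p is the middle locus and the order is z – p – r.

p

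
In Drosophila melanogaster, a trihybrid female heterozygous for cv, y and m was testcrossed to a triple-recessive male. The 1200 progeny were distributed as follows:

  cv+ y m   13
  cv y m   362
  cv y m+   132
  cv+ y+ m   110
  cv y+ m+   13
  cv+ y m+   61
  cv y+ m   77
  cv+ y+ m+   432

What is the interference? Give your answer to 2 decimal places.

0.29

The two most frequent reciprocal classes, cv y m and cv+ y+ m+, are the parental types, so the F1 was cv y m / cv+ y+ m+.
The two rarest classes, cv+ y m and cv y+ m+, are the double crossovers. Comparing them with the parentals, only the cv allele has switched, so cv is the middle locus and the order is y – cv – m.
y–cv: (138 + 26)/1200 = 0.1367; cv–m: (242 + 26)/1200 = 0.2233.
Expected DCO frequency = 0.1367 × 0.2233 ≈ 0.03053; observed = 26/1200 ≈ 0.02167.
Coefficient of coincidence = 0.02167/0.03053 ≈ 0.71; interference = 1 − 0.71 = 0.29.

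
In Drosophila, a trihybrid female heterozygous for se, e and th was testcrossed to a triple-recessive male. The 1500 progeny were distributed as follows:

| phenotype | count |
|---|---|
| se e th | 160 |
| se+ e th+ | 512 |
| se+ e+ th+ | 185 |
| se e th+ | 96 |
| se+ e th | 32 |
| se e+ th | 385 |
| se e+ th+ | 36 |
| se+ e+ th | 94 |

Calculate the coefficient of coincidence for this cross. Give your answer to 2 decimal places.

0.96

The two most frequent reciprocal classes, se+ e th+ and se e+ th, are the parental types, so the F1 was se+ e th+ / se e+ th.
The two rarest classes, se+ e th and se e+ th+, are the double crossovers. Comparing them with the parentals, only the th allele has switched, so th is the middle locus and the order is e – th – se.
e–th: (345 + 68)/1500 = 0.2753; th–se: (190 + 68)/1500 = 0.1720.
Expected DCO frequency = 0.2753 × 0.1720 ≈ 0.04735; observed = 68/1500 ≈ 0.04533.
Coefficient of coincidence = 0.04533/0.04735 ≈ 0.96.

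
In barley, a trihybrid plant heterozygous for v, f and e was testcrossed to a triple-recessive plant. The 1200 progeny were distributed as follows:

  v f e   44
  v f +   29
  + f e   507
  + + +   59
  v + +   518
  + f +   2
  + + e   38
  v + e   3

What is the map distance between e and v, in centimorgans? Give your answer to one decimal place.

The two most frequent reciprocal classes, v + + and + f e, are the parental types, so the F1 was v + + / + f e.
The two rarest classes, v + e and + f +, are the double crossovers. Comparing them with the parentals, only the e allele has switched, so e is the middle locus and the order is v – e – f.
Crossovers in the v–e interval produce the single-crossover classes + + + and v f e (59 + 44 = 103) plus the double crossovers (5).
RF(v–e) = (103 + 5) / 1200 = 108/1200 = 0.0900 → 9.0 centimorgans.

9.0 centimorgans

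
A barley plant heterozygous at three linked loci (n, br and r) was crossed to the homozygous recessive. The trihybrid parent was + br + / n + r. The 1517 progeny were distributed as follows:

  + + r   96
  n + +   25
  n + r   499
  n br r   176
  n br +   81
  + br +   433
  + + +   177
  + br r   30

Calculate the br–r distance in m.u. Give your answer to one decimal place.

26.9 m.u.

The two rarest classes, + br r and n + +, are the double crossovers. Comparing them with the parentals, only the r allele has switched, so r is the middle locus and the order is br – r – n.
Crossovers in the br–r interval produce the single-crossover classes + + + and n br r (177 + 176 = 353) plus the double crossovers (55).
RF(br–r) = (353 + 55) / 1517 = 408/1517 = 0.2690 → 26.9 m.u.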